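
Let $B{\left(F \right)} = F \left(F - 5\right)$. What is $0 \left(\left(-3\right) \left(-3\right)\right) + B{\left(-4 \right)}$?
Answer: $36$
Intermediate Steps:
$B{\left(F \right)} = F \left(-5 + F\right)$
$0 \left(\left(-3\right) \left(-3\right)\right) + B{\left(-4 \right)} = 0 \left(\left(-3\right) \left(-3\right)\right) - 4 \left(-5 - 4\right) = 0 \cdot 9 - -36 = 0 + 36 = 36$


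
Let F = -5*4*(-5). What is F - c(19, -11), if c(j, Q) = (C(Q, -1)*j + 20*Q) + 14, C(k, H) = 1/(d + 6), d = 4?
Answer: 3041/10 ≈ 304.10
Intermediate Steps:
C(k, H) = ⅒ (C(k, H) = 1/(4 + 6) = 1/10 = ⅒)
F = 100 (F = -20*(-5) = 100)
c(j, Q) = 14 + 20*Q + j/10 (c(j, Q) = (j/10 + 20*Q) + 14 = (20*Q + j/10) + 14 = 14 + 20*Q + j/10)
F - c(19, -11) = 100 - (14 + 20*(-11) + (⅒)*19) = 100 - (14 - 220 + 19/10) = 100 - 1*(-2041/10) = 100 + 2041/10 = 3041/10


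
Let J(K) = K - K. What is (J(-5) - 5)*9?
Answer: -45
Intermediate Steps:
J(K) = 0
(J(-5) - 5)*9 = (0 - 5)*9 = -5*9 = -45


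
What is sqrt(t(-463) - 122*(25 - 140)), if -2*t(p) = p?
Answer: sqrt(57046)/2 ≈ 119.42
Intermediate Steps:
t(p) = -p/2
sqrt(t(-463) - 122*(25 - 140)) = sqrt(-1/2*(-463) - 122*(25 - 140)) = sqrt(463/2 - 122*(-115)) = sqrt(463/2 + 14030) = sqrt(28523/2) = sqrt(57046)/2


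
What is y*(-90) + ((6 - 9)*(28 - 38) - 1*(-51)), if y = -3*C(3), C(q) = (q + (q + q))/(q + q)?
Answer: 486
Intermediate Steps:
C(q) = 3/2 (C(q) = (q + 2*q)/((2*q)) = (3*q)*(1/(2*q)) = 3/2)
y = -9/2 (y = -3*3/2 = -9/2 ≈ -4.5000)
y*(-90) + ((6 - 9)*(28 - 38) - 1*(-51)) = -9/2*(-90) + ((6 - 9)*(28 - 38) - 1*(-51)) = 405 + (-3*(-10) + 51) = 405 + (30 + 51) = 405 + 81 = 486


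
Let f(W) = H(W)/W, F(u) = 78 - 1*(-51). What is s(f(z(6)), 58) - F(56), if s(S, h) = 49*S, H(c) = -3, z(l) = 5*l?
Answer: -1339/10 ≈ -133.90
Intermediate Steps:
F(u) = 129 (F(u) = 78 + 51 = 129)
f(W) = -3/W
s(f(z(6)), 58) - F(56) = 49*(-3/(5*6)) - 1*129 = 49*(-3/30) - 129 = 49*(-3*1/30) - 129 = 49*(-1/10) - 129 = -49/10 - 129 = -1339/10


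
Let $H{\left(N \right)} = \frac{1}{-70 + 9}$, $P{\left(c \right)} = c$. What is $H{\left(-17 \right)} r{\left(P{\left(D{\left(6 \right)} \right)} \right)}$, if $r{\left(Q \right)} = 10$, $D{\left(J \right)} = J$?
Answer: $- \frac{10}{61} \approx -0.16393$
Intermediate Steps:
$H{\left(N \right)} = - \frac{1}{61}$ ($H{\left(N \right)} = \frac{1}{-61} = - \frac{1}{61}$)
$H{\left(-17 \right)} r{\left(P{\left(D{\left(6 \right)} \right)} \right)} = \left(- \frac{1}{61}\right) 10 = - \frac{10}{61}$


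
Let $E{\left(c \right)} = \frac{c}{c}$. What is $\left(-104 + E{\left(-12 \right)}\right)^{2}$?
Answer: $10609$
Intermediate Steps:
$E{\left(c \right)} = 1$
$\left(-104 + E{\left(-12 \right)}\right)^{2} = \left(-104 + 1\right)^{2} = \left(-103\right)^{2} = 10609$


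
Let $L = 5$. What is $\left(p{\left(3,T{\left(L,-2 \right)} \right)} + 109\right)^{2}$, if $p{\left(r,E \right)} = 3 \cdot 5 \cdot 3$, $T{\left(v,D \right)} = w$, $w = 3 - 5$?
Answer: $23716$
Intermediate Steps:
$w = -2$ ($w = 3 - 5 = -2$)
$T{\left(v,D \right)} = -2$
$p{\left(r,E \right)} = 45$ ($p{\left(r,E \right)} = 15 \cdot 3 = 45$)
$\left(p{\left(3,T{\left(L,-2 \right)} \right)} + 109\right)^{2} = \left(45 + 109\right)^{2} = 154^{2} = 23716$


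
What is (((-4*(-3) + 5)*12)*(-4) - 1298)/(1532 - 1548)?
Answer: 1057/8 ≈ 132.13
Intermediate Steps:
(((-4*(-3) + 5)*12)*(-4) - 1298)/(1532 - 1548) = (((12 + 5)*12)*(-4) - 1298)/(-16) = ((17*12)*(-4) - 1298)*(-1/16) = (204*(-4) - 1298)*(-1/16) = (-816 - 1298)*(-1/16) = -2114*(-1/16) = 1057/8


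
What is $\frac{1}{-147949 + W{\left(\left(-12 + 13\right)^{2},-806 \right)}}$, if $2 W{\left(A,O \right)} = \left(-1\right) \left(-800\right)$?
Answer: $- \frac{1}{147549} \approx -6.7774 \cdot 10^{-6}$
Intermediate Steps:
$W{\left(A,O \right)} = 400$ ($W{\left(A,O \right)} = \frac{\left(-1\right) \left(-800\right)}{2} = \frac{1}{2} \cdot 800 = 400$)
$\frac{1}{-147949 + W{\left(\left(-12 + 13\right)^{2},-806 \right)}} = \frac{1}{-147949 + 400} = \frac{1}{-147549} = - \frac{1}{147549}$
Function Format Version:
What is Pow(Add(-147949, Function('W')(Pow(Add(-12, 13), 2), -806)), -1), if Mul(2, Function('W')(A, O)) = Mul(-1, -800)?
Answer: Rational(-1, 147549) ≈ -6.7774e-6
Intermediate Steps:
Function('W')(A, O) = 400 (Function('W')(A, O) = Mul(Rational(1, 2), Mul(-1, -800)) = Mul(Rational(1, 2), 800) = 400)
Pow(Add(-147949, Function('W')(Pow(Add(-12, 13), 2), -806)), -1) = Pow(Add(-147949, 400), -1) = Pow(-147549, -1) = Rational(-1, 147549)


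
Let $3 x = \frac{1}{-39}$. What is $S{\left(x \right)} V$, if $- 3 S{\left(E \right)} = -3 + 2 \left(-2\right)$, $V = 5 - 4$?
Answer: $\frac{7}{3} \approx 2.3333$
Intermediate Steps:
$V = 1$
$x = - \frac{1}{117}$ ($x = \frac{1}{3 \left(-39\right)} = \frac{1}{3} \left(- \frac{1}{39}\right) = - \frac{1}{117} \approx -0.008547$)
$S{\left(E \right)} = \frac{7}{3}$ ($S{\left(E \right)} = - \frac{-3 + 2 \left(-2\right)}{3} = - \frac{-3 - 4}{3} = \left(- \frac{1}{3}\right) \left(-7\right) = \frac{7}{3}$)
$S{\left(x \right)} V = \frac{7}{3} \cdot 1 = \frac{7}{3}$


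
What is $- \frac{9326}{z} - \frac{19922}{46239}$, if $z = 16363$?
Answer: $- \frac{757208600}{756608757} \approx -1.0008$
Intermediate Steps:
$- \frac{9326}{z} - \frac{19922}{46239} = - \frac{9326}{16363} - \frac{19922}{46239} = - \frac{757208600}{756608757}$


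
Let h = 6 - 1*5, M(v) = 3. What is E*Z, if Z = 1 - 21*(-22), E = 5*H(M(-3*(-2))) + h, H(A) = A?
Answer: 7408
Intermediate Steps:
h = 1 (h = 6 - 5 = 1)
E = 16 (E = 5*3 + 1 = 15 + 1 = 16)
Z = 463 (Z = 1 + 462 = 463)
E*Z = 16*463 = 7408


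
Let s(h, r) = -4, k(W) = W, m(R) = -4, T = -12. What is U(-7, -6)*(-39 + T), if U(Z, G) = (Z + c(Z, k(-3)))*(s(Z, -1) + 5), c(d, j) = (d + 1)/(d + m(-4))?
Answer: 3621/11 ≈ 329.18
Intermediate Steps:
c(d, j) = (1 + d)/(-4 + d) (c(d, j) = (d + 1)/(d - 4) = (1 + d)/(-4 + d))
U(Z, G) = Z + (1 + Z)/(-4 + Z) (U(Z, G) = (Z + (1 + Z)/(-4 + Z))*(-4 + 5) = (Z + (1 + Z)/(-4 + Z))*1 = Z + (1 + Z)/(-4 + Z))
U(-7, -6)*(-39 + T) = ((1 - 7 - 7*(-4 - 7))/(-4 - 7))*(-39 - 12) = ((1 - 7 - 7*(-11))/(-11))*(-51) = -(1 - 7 + 77)/11*(-51) = -1/11*71*(-51) = -71/11*(-51) = 3621/11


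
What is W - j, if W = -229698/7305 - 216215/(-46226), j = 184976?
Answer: -20823968758951/112560310 ≈ -1.8500e+5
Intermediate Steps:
W = -3012856391/112560310 (W = -229698*1/7305 - 216215*(-1/46226) = -76566/2435 + 216215/46226 = -3012856391/112560310 ≈ -26.767)
W - j = -3012856391/112560310 - 1*184976 = -3012856391/112560310 - 184976 = -20823968758951/112560310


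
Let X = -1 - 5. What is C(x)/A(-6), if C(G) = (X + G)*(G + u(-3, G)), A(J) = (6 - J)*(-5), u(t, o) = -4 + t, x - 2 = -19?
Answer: -46/5 ≈ -9.2000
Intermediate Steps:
x = -17 (x = 2 - 19 = -17)
X = -6
A(J) = -30 + 5*J
C(G) = (-7 + G)*(-6 + G) (C(G) = (-6 + G)*(G + (-4 - 3)) = (-6 + G)*(G - 7) = (-6 + G)*(-7 + G) = (-7 + G)*(-6 + G))
C(x)/A(-6) = (42 + (-17)² - 13*(-17))/(-30 + 5*(-6)) = (42 + 289 + 221)/(-30 - 30) = 552/(-60) = 552*(-1/60) = -46/5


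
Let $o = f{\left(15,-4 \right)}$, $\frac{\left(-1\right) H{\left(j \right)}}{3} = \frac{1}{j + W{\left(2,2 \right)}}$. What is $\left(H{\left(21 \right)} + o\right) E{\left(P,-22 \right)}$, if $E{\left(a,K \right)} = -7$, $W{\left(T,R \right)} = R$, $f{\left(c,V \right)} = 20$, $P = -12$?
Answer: $- \frac{3199}{23} \approx -139.09$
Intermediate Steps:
$H{\left(j \right)} = - \frac{3}{2 + j}$ ($H{\left(j \right)} = - \frac{3}{j + 2} = - \frac{3}{2 + j}$)
$o = 20$
$\left(H{\left(21 \right)} + o\right) E{\left(P,-22 \right)} = \left(- \frac{3}{2 + 21} + 20\right) \left(-7\right) = \left(- \frac{3}{23} + 20\right) \left(-7\right) = \frac{457}{23} \left(-7\right) = - \frac{3199}{23}$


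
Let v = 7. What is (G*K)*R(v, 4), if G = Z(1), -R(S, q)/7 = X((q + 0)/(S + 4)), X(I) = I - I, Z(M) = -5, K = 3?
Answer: 0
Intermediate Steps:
X(I) = 0
R(S, q) = 0 (R(S, q) = -7*0 = 0)
G = -5
(G*K)*R(v, 4) = -5*3*0 = -15*0 = 0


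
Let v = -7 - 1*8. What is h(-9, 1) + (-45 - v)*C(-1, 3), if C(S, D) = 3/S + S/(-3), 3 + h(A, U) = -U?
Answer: 76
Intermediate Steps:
v = -15 (v = -7 - 8 = -15)
h(A, U) = -3 - U
C(S, D) = 3/S - S/3 (C(S, D) = 3/S + S*(-⅓) = 3/S - S/3)
h(-9, 1) + (-45 - v)*C(-1, 3) = (-3 - 1*1) + (-45 - 1*(-15))*(3/(-1) - ⅓*(-1)) = (-3 - 1) + (-45 + 15)*(3*(-1) + ⅓) = -4 - 30*(-3 + ⅓) = -4 - 30*(-8/3) = -4 + 80 = 76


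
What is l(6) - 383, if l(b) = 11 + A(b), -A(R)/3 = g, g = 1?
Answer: -375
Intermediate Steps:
A(R) = -3 (A(R) = -3*1 = -3)
l(b) = 8 (l(b) = 11 - 3 = 8)
l(6) - 383 = 8 - 383 = -375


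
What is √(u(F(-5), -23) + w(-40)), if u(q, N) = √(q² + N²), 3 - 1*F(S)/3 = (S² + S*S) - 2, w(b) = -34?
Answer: √(-34 + √18754) ≈ 10.146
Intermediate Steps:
F(S) = 15 - 6*S² (F(S) = 9 - 3*((S² + S*S) - 2) = 9 - 3*((S² + S²) - 2) = 9 - 3*(2*S² - 2) = 9 - 3*(-2 + 2*S²) = 9 + (6 - 6*S²) = 15 - 6*S²)
u(q, N) = √(N² + q²)
√(u(F(-5), -23) + w(-40)) = √(√((-23)² + (15 - 6*(-5)²)²) - 34) = √(√(529 + (15 - 6*25)²) - 34) = √(√(529 + (15 - 150)²) - 34) = √(√(529 + (-135)²) - 34) = √(√(529 + 18225) - 34) = √(√18754 - 34) = √(-34 + √18754)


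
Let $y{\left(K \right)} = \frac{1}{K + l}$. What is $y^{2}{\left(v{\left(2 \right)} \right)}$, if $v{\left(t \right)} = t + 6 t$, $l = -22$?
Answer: $\frac{1}{64} \approx 0.015625$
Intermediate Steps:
$v{\left(t \right)} = 7 t$
$y{\left(K \right)} = \frac{1}{-22 + K}$ ($y{\left(K \right)} = \frac{1}{K - 22} = \frac{1}{-22 + K}$)
$y^{2}{\left(v{\left(2 \right)} \right)} = \left(\frac{1}{-22 + 7 \cdot 2}\right)^{2} = \left(\frac{1}{-22 + 14}\right)^{2} = \left(\frac{1}{-8}\right)^{2} = \left(- \frac{1}{8}\right)^{2} = \frac{1}{64}$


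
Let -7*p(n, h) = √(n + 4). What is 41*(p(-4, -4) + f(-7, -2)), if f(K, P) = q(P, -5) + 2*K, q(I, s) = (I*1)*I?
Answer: -410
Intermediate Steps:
q(I, s) = I² (q(I, s) = I*I = I²)
p(n, h) = -√(4 + n)/7 (p(n, h) = -√(n + 4)/7 = -√(4 + n)/7)
f(K, P) = P² + 2*K
41*(p(-4, -4) + f(-7, -2)) = 41*(-√(4 - 4)/7 + ((-2)² + 2*(-7))) = 41*(-√0/7 + (4 - 14)) = 41*(-⅐*0 - 10) = 41*(0 - 10) = 41*(-10) = -410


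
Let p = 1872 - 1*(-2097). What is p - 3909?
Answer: 60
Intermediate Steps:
p = 3969 (p = 1872 + 2097 = 3969)
p - 3909 = 3969 - 3909 = 60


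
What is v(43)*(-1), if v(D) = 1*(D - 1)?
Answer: -42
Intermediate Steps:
v(D) = -1 + D (v(D) = 1*(-1 + D) = -1 + D)
v(43)*(-1) = (-1 + 43)*(-1) = 42*(-1) = -42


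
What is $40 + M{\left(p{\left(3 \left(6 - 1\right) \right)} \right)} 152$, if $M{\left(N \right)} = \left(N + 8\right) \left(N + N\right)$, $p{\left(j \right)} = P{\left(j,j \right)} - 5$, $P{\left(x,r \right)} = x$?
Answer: $54760$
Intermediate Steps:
$p{\left(j \right)} = -5 + j$ ($p{\left(j \right)} = j - 5 = -5 + j$)
$M{\left(N \right)} = 2 N \left(8 + N\right)$ ($M{\left(N \right)} = \left(8 + N\right) 2 N = 2 N \left(8 + N\right)$)
$40 + M{\left(p{\left(3 \left(6 - 1\right) \right)} \right)} 152 = 40 + 2 \left(-5 + 3 \left(6 - 1\right)\right) \left(8 - \left(5 - 3 \left(6 - 1\right)\right)\right) 152 = 40 + 2 \left(-5 + 3 \cdot 5\right) \left(8 + \left(-5 + 3 \cdot 5\right)\right) 152 = 40 + 2 \left(-5 + 15\right) \left(8 + \left(-5 + 15\right)\right) 152 = 40 + 2 \cdot 10 \left(8 + 10\right) 152 = 40 + 2 \cdot 10 \cdot 18 \cdot 152 = 40 + 360 \cdot 152 = 40 + 54720 = 54760$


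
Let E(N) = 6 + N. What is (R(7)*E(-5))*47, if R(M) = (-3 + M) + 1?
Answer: 235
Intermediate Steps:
R(M) = -2 + M
(R(7)*E(-5))*47 = ((-2 + 7)*(6 - 5))*47 = (5*1)*47 = 5*47 = 235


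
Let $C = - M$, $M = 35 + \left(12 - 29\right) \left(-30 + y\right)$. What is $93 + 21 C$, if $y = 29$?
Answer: $-999$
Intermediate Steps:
$M = 52$ ($M = 35 + \left(12 - 29\right) \left(-30 + 29\right) = 35 - -17 = 35 + 17 = 52$)
$C = -52$ ($C = \left(-1\right) 52 = -52$)
$93 + 21 C = 93 + 21 \left(-52\right) = 93 - 1092 = -999$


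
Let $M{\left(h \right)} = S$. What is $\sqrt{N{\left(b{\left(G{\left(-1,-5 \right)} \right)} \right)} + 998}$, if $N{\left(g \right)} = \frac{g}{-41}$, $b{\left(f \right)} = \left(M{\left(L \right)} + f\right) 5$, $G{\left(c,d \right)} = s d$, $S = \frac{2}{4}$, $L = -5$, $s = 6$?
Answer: $\frac{\sqrt{6734742}}{82} \approx 31.648$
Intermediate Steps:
$S = \frac{1}{2}$ ($S = 2 \cdot \frac{1}{4} = \frac{1}{2} \approx 0.5$)
$M{\left(h \right)} = \frac{1}{2}$
$G{\left(c,d \right)} = 6 d$
$b{\left(f \right)} = \frac{5}{2} + 5 f$ ($b{\left(f \right)} = \left(\frac{1}{2} + f\right) 5 = \frac{5}{2} + 5 f$)
$N{\left(g \right)} = - \frac{g}{41}$ ($N{\left(g \right)} = g \left(- \frac{1}{41}\right) = - \frac{g}{41}$)
$\sqrt{N{\left(b{\left(G{\left(-1,-5 \right)} \right)} \right)} + 998} = \sqrt{- \frac{\frac{5}{2} + 5 \cdot 6 \left(-5\right)}{41} + 998} = \sqrt{- \frac{\frac{5}{2} + 5 \left(-30\right)}{41} + 998} = \sqrt{- \frac{\frac{5}{2} - 150}{41} + 998} = \sqrt{\left(- \frac{1}{41}\right) \left(- \frac{295}{2}\right) + 998} = \sqrt{\frac{295}{82} + 998} = \sqrt{\frac{82131}{82}} = \frac{\sqrt{6734742}}{82}$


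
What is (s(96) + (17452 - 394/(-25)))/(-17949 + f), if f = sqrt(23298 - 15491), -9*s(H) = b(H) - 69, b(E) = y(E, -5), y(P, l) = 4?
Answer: -23524384193/24161909550 - 3931871*sqrt(7807)/72485728650 ≈ -0.97841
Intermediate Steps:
b(E) = 4
s(H) = 65/9 (s(H) = -(4 - 69)/9 = -1/9*(-65) = 65/9)
f = sqrt(7807) ≈ 88.357
(s(96) + (17452 - 394/(-25)))/(-17949 + f) = (65/9 + (17452 - 394/(-25)))/(-17949 + sqrt(7807)) = (65/9 + (17452 - 394*(-1/25)))/(-17949 + sqrt(7807)) = (65/9 + (17452 + 394/25))/(-17949 + sqrt(7807)) = (65/9 + 436694/25)/(-17949 + sqrt(7807)) = 3931871/(225*(-17949 + sqrt(7807)))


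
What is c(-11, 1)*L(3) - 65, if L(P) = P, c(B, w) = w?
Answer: -62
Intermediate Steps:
c(-11, 1)*L(3) - 65 = 1*3 - 65 = 3 - 65 = -62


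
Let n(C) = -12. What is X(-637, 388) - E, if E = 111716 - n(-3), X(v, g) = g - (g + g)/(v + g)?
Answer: -27722884/249 ≈ -1.1134e+5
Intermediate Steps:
X(v, g) = g - 2*g/(g + v)
E = 111728 (E = 111716 - 1*(-12) = 111716 + 12 = 111728)
X(-637, 388) - E = 388*(-2 + 388 - 637)/(388 - 637) - 1*111728 = 388*(-251)/(-249) - 111728 = 388*(-1/249)*(-251) - 111728 = 97388/249 - 111728 = -27722884/249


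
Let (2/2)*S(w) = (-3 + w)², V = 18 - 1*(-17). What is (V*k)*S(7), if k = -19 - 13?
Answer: -17920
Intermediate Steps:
k = -32
V = 35 (V = 18 + 17 = 35)
S(w) = (-3 + w)²
(V*k)*S(7) = (35*(-32))*(-3 + 7)² = -1120*4² = -1120*16 = -17920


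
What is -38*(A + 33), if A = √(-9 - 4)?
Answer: -1254 - 38*I*√13 ≈ -1254.0 - 137.01*I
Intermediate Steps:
A = I*√13 (A = √(-13) = I*√13 ≈ 3.6056*I)
-38*(A + 33) = -38*(I*√13 + 33) = -38*(33 + I*√13) = -1254 - 38*I*√13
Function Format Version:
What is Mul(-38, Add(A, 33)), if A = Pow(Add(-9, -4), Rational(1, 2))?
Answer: Add(-1254, Mul(-38, I, Pow(13, Rational(1, 2)))) ≈ Add(-1254.0, Mul(-137.01, I))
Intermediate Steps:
A = Mul(I, Pow(13, Rational(1, 2))) (A = Pow(-13, Rational(1, 2)) = Mul(I, Pow(13, Rational(1, 2))) ≈ Mul(3.6056, I))
Mul(-38, Add(A, 33)) = Mul(-38, Add(Mul(I, Pow(13, Rational(1, 2))), 33)) = Mul(-38, Add(33, Mul(I, Pow(13, Rational(1, 2))))) = Add(-1254, Mul(-38, I, Pow(13, Rational(1, 2))))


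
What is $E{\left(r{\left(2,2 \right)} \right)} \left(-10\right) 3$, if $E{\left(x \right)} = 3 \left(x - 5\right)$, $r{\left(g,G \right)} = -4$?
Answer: $810$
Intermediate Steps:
$E{\left(x \right)} = -15 + 3 x$ ($E{\left(x \right)} = 3 \left(-5 + x\right) = -15 + 3 x$)
$E{\left(r{\left(2,2 \right)} \right)} \left(-10\right) 3 = \left(-15 + 3 \left(-4\right)\right) \left(-10\right) 3 = \left(-15 - 12\right) \left(-10\right) 3 = \left(-27\right) \left(-10\right) 3 = 270 \cdot 3 = 810$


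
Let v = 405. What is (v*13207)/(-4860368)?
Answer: -5348835/4860368 ≈ -1.1005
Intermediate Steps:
(v*13207)/(-4860368) = (405*13207)/(-4860368) = 5348835*(-1/4860368) = -5348835/4860368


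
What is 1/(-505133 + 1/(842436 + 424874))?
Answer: -1267310/640160102229 ≈ -1.9797e-6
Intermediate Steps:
1/(-505133 + 1/(842436 + 424874)) = 1/(-505133 + 1/1267310) = 1/(-640160102229/1267310) = -1267310/640160102229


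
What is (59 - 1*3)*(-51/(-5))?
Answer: 2856/5 ≈ 571.20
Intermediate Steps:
(59 - 1*3)*(-51/(-5)) = (59 - 3)*(-51*(-1/5)) = 56*(51/5) = 2856/5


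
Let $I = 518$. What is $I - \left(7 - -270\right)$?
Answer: $241$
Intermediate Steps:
$I - \left(7 - -270\right) = 518 - \left(7 - -270\right) = 518 - \left(7 + 270\right) = 518 - 277 = 241$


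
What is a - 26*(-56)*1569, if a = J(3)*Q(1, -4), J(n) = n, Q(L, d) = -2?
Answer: 2284458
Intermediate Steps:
a = -6 (a = 3*(-2) = -6)
a - 26*(-56)*1569 = -6 - 26*(-56)*1569 = -6 + 1456*1569 = -6 + 2284464 = 2284458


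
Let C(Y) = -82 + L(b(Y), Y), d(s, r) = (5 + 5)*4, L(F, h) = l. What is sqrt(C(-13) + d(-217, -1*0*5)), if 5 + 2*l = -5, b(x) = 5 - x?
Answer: I*sqrt(47) ≈ 6.8557*I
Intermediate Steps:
l = -5 (l = -5/2 + (1/2)*(-5) = -5/2 - 5/2 = -5)
L(F, h) = -5
d(s, r) = 40 (d(s, r) = 10*4 = 40)
C(Y) = -87 (C(Y) = -82 - 5 = -87)
sqrt(C(-13) + d(-217, -1*0*5)) = sqrt(-87 + 40) = sqrt(-47) = I*sqrt(47)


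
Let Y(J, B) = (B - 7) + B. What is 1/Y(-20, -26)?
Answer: -1/59 ≈ -0.016949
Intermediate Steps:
Y(J, B) = -7 + 2*B (Y(J, B) = (-7 + B) + B = -7 + 2*B)
1/Y(-20, -26) = 1/(-7 + 2*(-26)) = 1/(-7 - 52) = 1/(-59) = -1/59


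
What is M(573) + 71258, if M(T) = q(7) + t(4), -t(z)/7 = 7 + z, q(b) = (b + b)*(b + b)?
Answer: 71377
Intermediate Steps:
q(b) = 4*b² (q(b) = (2*b)*(2*b) = 4*b²)
t(z) = -49 - 7*z (t(z) = -7*(7 + z) = -49 - 7*z)
M(T) = 119 (M(T) = 4*7² + (-49 - 7*4) = 4*49 + (-49 - 28) = 196 - 77 = 119)
M(573) + 71258 = 119 + 71258 = 71377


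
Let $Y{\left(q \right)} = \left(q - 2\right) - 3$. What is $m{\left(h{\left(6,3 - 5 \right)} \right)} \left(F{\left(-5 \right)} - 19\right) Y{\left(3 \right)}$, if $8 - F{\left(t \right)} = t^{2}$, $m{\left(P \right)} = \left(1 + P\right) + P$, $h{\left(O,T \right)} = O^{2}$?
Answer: $5256$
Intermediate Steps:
$m{\left(P \right)} = 1 + 2 P$
$Y{\left(q \right)} = -5 + q$ ($Y{\left(q \right)} = \left(-2 + q\right) - 3 = -5 + q$)
$F{\left(t \right)} = 8 - t^{2}$
$m{\left(h{\left(6,3 - 5 \right)} \right)} \left(F{\left(-5 \right)} - 19\right) Y{\left(3 \right)} = \left(1 + 2 \cdot 6^{2}\right) \left(\left(8 - \left(-5\right)^{2}\right) - 19\right) \left(-5 + 3\right) = \left(1 + 2 \cdot 36\right) \left(\left(8 - 25\right) - 19\right) \left(-2\right) = \left(1 + 72\right) \left(\left(8 - 25\right) - 19\right) \left(-2\right) = 73 \left(-17 - 19\right) \left(-2\right) = 73 \left(-36\right) \left(-2\right) = \left(-2628\right) \left(-2\right) = 5256$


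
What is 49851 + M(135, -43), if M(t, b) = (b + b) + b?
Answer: 49722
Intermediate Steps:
M(t, b) = 3*b (M(t, b) = 2*b + b = 3*b)
49851 + M(135, -43) = 49851 + 3*(-43) = 49851 - 129 = 49722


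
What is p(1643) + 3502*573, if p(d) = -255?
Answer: 2006391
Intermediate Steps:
p(1643) + 3502*573 = -255 + 3502*573 = -255 + 2006646 = 2006391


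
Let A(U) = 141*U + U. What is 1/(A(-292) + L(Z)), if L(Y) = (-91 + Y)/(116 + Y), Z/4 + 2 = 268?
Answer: -1180/48926547 ≈ -2.4118e-5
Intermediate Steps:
Z = 1064 (Z = -8 + 4*268 = -8 + 1072 = 1064)
A(U) = 142*U
L(Y) = (-91 + Y)/(116 + Y)
1/(A(-292) + L(Z)) = 1/(142*(-292) + (-91 + 1064)/(116 + 1064)) = 1/(-41464 + 973/1180) = 1/(-48926547/1180) = -1180/48926547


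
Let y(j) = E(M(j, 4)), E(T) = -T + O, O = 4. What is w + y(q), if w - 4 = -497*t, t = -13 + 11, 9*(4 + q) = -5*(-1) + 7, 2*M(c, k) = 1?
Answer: 2003/2 ≈ 1001.5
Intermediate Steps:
M(c, k) = 1/2 (M(c, k) = (1/2)*1 = 1/2)
q = -8/3 (q = -4 + (-5*(-1) + 7)/9 = -4 + (5 + 7)/9 = -4 + (1/9)*12 = -4 + 4/3 = -8/3 ≈ -2.6667)
t = -2
E(T) = 4 - T (E(T) = -T + 4 = 4 - T)
y(j) = 7/2 (y(j) = 4 - 1*1/2 = 4 - 1/2 = 7/2)
w = 998 (w = 4 - 497*(-2) = 4 + 994 = 998)
w + y(q) = 998 + 7/2 = 2003/2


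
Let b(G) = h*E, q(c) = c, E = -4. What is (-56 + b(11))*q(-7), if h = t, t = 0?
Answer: 392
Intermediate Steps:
h = 0
b(G) = 0 (b(G) = 0*(-4) = 0)
(-56 + b(11))*q(-7) = (-56 + 0)*(-7) = -56*(-7) = 392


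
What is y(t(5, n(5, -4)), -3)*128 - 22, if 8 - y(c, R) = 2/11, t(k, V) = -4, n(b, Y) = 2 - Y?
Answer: 10766/11 ≈ 978.73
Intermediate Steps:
y(c, R) = 86/11 (y(c, R) = 8 - 2/11 = 86/11)
y(t(5, n(5, -4)), -3)*128 - 22 = (86/11)*128 - 22 = 11008/11 - 22 = 10766/11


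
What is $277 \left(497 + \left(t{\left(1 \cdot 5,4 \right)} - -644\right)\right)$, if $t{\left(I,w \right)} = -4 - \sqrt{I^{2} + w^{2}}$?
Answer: $314949 - 277 \sqrt{41} \approx 3.1318 \cdot 10^{5}$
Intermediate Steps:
$277 \left(497 + \left(t{\left(1 \cdot 5,4 \right)} - -644\right)\right) = 277 \left(497 - \left(-640 + \sqrt{\left(1 \cdot 5\right)^{2} + 4^{2}}\right)\right) = 277 \left(497 + \left(\left(-4 - \sqrt{5^{2} + 16}\right) + 644\right)\right) = 277 \left(497 + \left(\left(-4 - \sqrt{25 + 16}\right) + 644\right)\right) = 277 \left(497 + \left(\left(-4 - \sqrt{41}\right) + 644\right)\right) = 277 \left(497 + \left(640 - \sqrt{41}\right)\right) = 277 \left(1137 - \sqrt{41}\right) = 314949 - 277 \sqrt{41}$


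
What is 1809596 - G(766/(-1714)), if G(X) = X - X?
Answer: 1809596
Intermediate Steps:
G(X) = 0
1809596 - G(766/(-1714)) = 1809596 - 1*0 = 1809596 + 0 = 1809596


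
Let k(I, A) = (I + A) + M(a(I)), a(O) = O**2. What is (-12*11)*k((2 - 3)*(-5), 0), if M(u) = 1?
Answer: -792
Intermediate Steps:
k(I, A) = 1 + A + I (k(I, A) = (I + A) + 1 = (A + I) + 1 = 1 + A + I)
(-12*11)*k((2 - 3)*(-5), 0) = (-12*11)*(1 + 0 + (2 - 3)*(-5)) = -132*(1 + 0 - 1*(-5)) = -132*(1 + 0 + 5) = -132*6 = -792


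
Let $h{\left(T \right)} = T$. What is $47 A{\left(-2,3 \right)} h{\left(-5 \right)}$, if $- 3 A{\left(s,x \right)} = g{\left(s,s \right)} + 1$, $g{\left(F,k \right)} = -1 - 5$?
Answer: $- \frac{1175}{3} \approx -391.67$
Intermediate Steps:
$g{\left(F,k \right)} = -6$
$A{\left(s,x \right)} = \frac{5}{3}$ ($A{\left(s,x \right)} = - \frac{-6 + 1}{3} = \left(- \frac{1}{3}\right) \left(-5\right) = \frac{5}{3}$)
$47 A{\left(-2,3 \right)} h{\left(-5 \right)} = 47 \cdot \frac{5}{3} \left(-5\right) = \frac{235}{3} \left(-5\right) = - \frac{1175}{3}$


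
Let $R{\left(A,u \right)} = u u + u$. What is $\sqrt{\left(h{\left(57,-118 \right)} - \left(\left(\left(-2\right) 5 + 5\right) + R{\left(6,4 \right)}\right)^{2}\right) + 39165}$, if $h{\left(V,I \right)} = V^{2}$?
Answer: $7 \sqrt{861} \approx 205.4$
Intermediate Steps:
$R{\left(A,u \right)} = u + u^{2}$ ($R{\left(A,u \right)} = u^{2} + u = u + u^{2}$)
$\sqrt{\left(h{\left(57,-118 \right)} - \left(\left(\left(-2\right) 5 + 5\right) + R{\left(6,4 \right)}\right)^{2}\right) + 39165} = \sqrt{\left(57^{2} - \left(\left(\left(-2\right) 5 + 5\right) + 4 \left(1 + 4\right)\right)^{2}\right) + 39165} = \sqrt{\left(3249 - \left(\left(-10 + 5\right) + 4 \cdot 5\right)^{2}\right) + 39165} = \sqrt{\left(3249 - \left(-5 + 20\right)^{2}\right) + 39165} = \sqrt{\left(3249 - 15^{2}\right) + 39165} = \sqrt{\left(3249 - 225\right) + 39165} = \sqrt{3024 + 39165} = \sqrt{42189} = 7 \sqrt{861}$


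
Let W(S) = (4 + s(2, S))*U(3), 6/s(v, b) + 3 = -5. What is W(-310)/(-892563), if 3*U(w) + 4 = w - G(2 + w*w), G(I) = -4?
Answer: -13/3570252 ≈ -3.6412e-6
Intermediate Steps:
s(v, b) = -¾ (s(v, b) = 6/(-3 - 5) = 6/(-8) = 6*(-⅛) = -¾)
U(w) = w/3 (U(w) = -4/3 + (w - 1*(-4))/3 = -4/3 + (w + 4)/3 = -4/3 + (4 + w)/3 = -4/3 + (4/3 + w/3) = w/3)
W(S) = 13/4 (W(S) = (4 - ¾)*((⅓)*3) = (13/4)*1 = 13/4)
W(-310)/(-892563) = (13/4)/(-892563) = (13/4)*(-1/892563) = -13/3570252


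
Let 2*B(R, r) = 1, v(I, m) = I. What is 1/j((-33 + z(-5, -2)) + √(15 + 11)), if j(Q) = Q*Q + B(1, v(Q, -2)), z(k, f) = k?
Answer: 5882/8048777 + 304*√26/8048777 ≈ 0.00092338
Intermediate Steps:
B(R, r) = ½ (B(R, r) = (½)*1 = ½)
j(Q) = ½ + Q² (j(Q) = Q*Q + ½ = Q² + ½ = ½ + Q²)
1/j((-33 + z(-5, -2)) + √(15 + 11)) = 1/(½ + ((-33 - 5) + √(15 + 11))²) = 1/(½ + (-38 + √26)²)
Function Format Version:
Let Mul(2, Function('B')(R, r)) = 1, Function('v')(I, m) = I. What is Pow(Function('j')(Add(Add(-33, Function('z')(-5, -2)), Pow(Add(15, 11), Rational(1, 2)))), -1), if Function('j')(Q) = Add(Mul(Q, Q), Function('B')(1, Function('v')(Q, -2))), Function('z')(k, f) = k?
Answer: Add(Rational(5882, 8048777), Mul(Rational(304, 8048777), Pow(26, Rational(1, 2)))) ≈ 0.00092338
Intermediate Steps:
Function('B')(R, r) = Rational(1, 2) (Function('B')(R, r) = Mul(Rational(1, 2), 1) = Rational(1, 2))
Function('j')(Q) = Add(Rational(1, 2), Pow(Q, 2)) (Function('j')(Q) = Add(Mul(Q, Q), Rational(1, 2)) = Add(Pow(Q, 2), Rational(1, 2)) = Add(Rational(1, 2), Pow(Q, 2)))
Pow(Function('j')(Add(Add(-33, Function('z')(-5, -2)), Pow(Add(15, 11), Rational(1, 2)))), -1) = Pow(Add(Rational(1, 2), Pow(Add(Add(-33, -5), Pow(Add(15, 11), Rational(1, 2))), 2)), -1) = Pow(Add(Rational(1, 2), Pow(Add(-38, Pow(26, Rational(1, 2))), 2)), -1)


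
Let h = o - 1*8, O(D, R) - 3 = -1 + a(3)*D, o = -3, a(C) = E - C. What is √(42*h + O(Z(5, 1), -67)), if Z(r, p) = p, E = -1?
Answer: 4*I*√29 ≈ 21.541*I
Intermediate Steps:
a(C) = -1 - C
O(D, R) = 2 - 4*D (O(D, R) = 3 + (-1 + (-1 - 1*3)*D) = 3 + (-1 + (-1 - 3)*D) = 3 + (-1 - 4*D) = 2 - 4*D)
h = -11 (h = -3 - 1*8 = -3 - 8 = -11)
√(42*h + O(Z(5, 1), -67)) = √(42*(-11) + (2 - 4*1)) = √(-462 + (2 - 4)) = √(-462 - 2) = √(-464) = 4*I*√29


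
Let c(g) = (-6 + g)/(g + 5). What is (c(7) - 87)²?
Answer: 1087849/144 ≈ 7554.5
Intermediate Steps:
c(g) = (-6 + g)/(5 + g)
(c(7) - 87)² = ((-6 + 7)/(5 + 7) - 87)² = (1/12 - 87)² = (-1043/12)² = 1087849/144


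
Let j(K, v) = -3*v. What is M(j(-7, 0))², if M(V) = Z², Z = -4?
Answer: 256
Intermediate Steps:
M(V) = 16 (M(V) = (-4)² = 16)
M(j(-7, 0))² = 16² = 256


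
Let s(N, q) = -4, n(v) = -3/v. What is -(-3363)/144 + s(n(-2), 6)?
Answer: 929/48 ≈ 19.354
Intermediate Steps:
-(-3363)/144 + s(n(-2), 6) = -(-3363)/144 - 4 = -59*(-19/48) - 4 = 1121/48 - 4 = 929/48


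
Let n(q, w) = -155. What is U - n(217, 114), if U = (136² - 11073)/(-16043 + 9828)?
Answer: 955902/6215 ≈ 153.81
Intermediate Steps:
U = -7423/6215 (U = (18496 - 11073)/(-6215) = 7423*(-1/6215) = -7423/6215 ≈ -1.1944)
U - n(217, 114) = -7423/6215 - 1*(-155) = -7423/6215 + 155 = 955902/6215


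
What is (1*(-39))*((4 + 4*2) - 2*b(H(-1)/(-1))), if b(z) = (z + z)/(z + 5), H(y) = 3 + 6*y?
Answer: -819/2 ≈ -409.50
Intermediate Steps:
b(z) = 2*z/(5 + z) (b(z) = (2*z)/(5 + z) = 2*z/(5 + z))
(1*(-39))*((4 + 4*2) - 2*b(H(-1)/(-1))) = (1*(-39))*((4 + 4*2) - 4*(3 + 6*(-1))/(-1)/(5 + (3 + 6*(-1))/(-1))) = -39*((4 + 8) - 4*(3 - 6)*(-1)/(5 + (3 - 6)*(-1))) = -39*(12 - 4*(-3*(-1))/(5 - 3*(-1))) = -39*(12 - 4*3/(5 + 3)) = -39*(12 - 4*3/8) = -39*(12 - 2*3/4) = -39*(12 - 3/2) = -39*21/2 = -819/2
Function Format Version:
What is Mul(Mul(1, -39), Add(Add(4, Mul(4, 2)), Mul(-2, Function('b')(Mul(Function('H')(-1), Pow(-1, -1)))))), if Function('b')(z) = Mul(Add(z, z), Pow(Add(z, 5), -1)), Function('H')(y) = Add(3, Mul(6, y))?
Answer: Rational(-819, 2) ≈ -409.50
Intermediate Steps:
Function('b')(z) = Mul(2, z, Pow(Add(5, z), -1)) (Function('b')(z) = Mul(Mul(2, z), Pow(Add(5, z), -1)) = Mul(2, z, Pow(Add(5, z), -1)))
Mul(Mul(1, -39), Add(Add(4, Mul(4, 2)), Mul(-2, Function('b')(Mul(Function('H')(-1), Pow(-1, -1)))))) = Mul(Mul(1, -39), Add(Add(4, Mul(4, 2)), Mul(-2, Mul(2, Mul(Add(3, Mul(6, -1)), Pow(-1, -1)), Pow(Add(5, Mul(Add(3, Mul(6, -1)), Pow(-1, -1))), -1))))) = Mul(-39, Add(Add(4, 8), Mul(-2, Mul(2, Mul(Add(3, -6), -1), Pow(Add(5, Mul(Add(3, -6), -1)), -1))))) = Mul(-39, Add(12, Mul(-2, Mul(2, Mul(-3, -1), Pow(Add(5, Mul(-3, -1)), -1))))) = Mul(-39, Add(12, Mul(-2, Mul(2, 3, Pow(Add(5, 3), -1))))) = Mul(-39, Add(12, Mul(-2, Mul(2, 3, Pow(8, -1))))) = Mul(-39, Add(12, Mul(-2, Mul(2, 3, Rational(1, 8))))) = Mul(-39, Add(12, Mul(-2, Rational(3, 4)))) = Mul(-39, Add(12, Rational(-3, 2))) = Mul(-39, Rational(21, 2)) = Rational(-819, 2)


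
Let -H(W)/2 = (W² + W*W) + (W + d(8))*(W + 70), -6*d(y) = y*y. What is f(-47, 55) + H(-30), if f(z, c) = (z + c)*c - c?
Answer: 115/3 ≈ 38.333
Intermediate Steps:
f(z, c) = -c + c*(c + z) (f(z, c) = (c + z)*c - c = c*(c + z) - c = -c + c*(c + z))
d(y) = -y²/6 (d(y) = -y*y/6 = -y²/6)
H(W) = -4*W² - 2*(70 + W)*(-32/3 + W) (H(W) = -2*((W² + W*W) + (W - ⅙*8²)*(W + 70)) = -2*((W² + W²) + (W - ⅙*64)*(70 + W)) = -2*(2*W² + (W - 32/3)*(70 + W)) = -2*(2*W² + (-32/3 + W)*(70 + W)) = -2*(2*W² + (70 + W)*(-32/3 + W)) = -4*W² - 2*(70 + W)*(-32/3 + W))
f(-47, 55) + H(-30) = 55*(-1 + 55 - 47) + (4480/3 - 6*(-30)² - 356/3*(-30)) = 55*7 + (4480/3 - 6*900 + 3560) = 385 + (4480/3 - 5400 + 3560) = 385 - 1040/3 = 115/3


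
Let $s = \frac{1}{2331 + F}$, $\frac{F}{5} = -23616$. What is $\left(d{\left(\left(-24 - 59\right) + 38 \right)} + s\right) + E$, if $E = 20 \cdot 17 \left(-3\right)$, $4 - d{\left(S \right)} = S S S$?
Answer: $\frac{10430026640}{115749} \approx 90109.0$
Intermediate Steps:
$F = -118080$ ($F = 5 \left(-23616\right) = -118080$)
$d{\left(S \right)} = 4 - S^{3}$ ($d{\left(S \right)} = 4 - S S S = 4 - S^{2} S = 4 - S^{3}$)
$E = -1020$ ($E = 340 \left(-3\right) = -1020$)
$s = - \frac{1}{115749}$ ($s = \frac{1}{2331 - 118080} = \frac{1}{-115749} = - \frac{1}{115749} \approx -8.6394 \cdot 10^{-6}$)
$\left(d{\left(\left(-24 - 59\right) + 38 \right)} + s\right) + E = \left(\left(4 - \left(\left(-24 - 59\right) + 38\right)^{3}\right) - \frac{1}{115749}\right) - 1020 = \left(\left(4 - \left(-83 + 38\right)^{3}\right) - \frac{1}{115749}\right) - 1020 = \left(\left(4 - \left(-45\right)^{3}\right) - \frac{1}{115749}\right) - 1020 = \left(\left(4 - -91125\right) - \frac{1}{115749}\right) - 1020 = \left(\left(4 + 91125\right) - \frac{1}{115749}\right) - 1020 = \left(91129 - \frac{1}{115749}\right) - 1020 = \frac{10548090620}{115749} - 1020 = \frac{10430026640}{115749}$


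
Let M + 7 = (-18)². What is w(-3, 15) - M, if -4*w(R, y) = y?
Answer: -1283/4 ≈ -320.75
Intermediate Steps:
w(R, y) = -y/4
M = 317 (M = -7 + (-18)² = -7 + 324 = 317)
w(-3, 15) - M = -¼*15 - 1*317 = -15/4 - 317 = -1283/4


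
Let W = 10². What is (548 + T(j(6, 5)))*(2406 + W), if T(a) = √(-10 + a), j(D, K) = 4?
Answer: 1373288 + 2506*I*√6 ≈ 1.3733e+6 + 6138.4*I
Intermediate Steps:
W = 100
(548 + T(j(6, 5)))*(2406 + W) = (548 + √(-10 + 4))*(2406 + 100) = (548 + √(-6))*2506 = (548 + I*√6)*2506 = 1373288 + 2506*I*√6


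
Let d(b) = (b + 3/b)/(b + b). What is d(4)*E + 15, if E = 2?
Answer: 259/16 ≈ 16.188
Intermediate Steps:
d(b) = (b + 3/b)/(2*b) (d(b) = (b + 3/b)/((2*b)) = (b + 3/b)*(1/(2*b)) = (b + 3/b)/(2*b))
d(4)*E + 15 = ((½)*(3 + 4²)/4²)*2 + 15 = ((½)*(1/16)*(3 + 16))*2 + 15 = ((½)*(1/16)*19)*2 + 15 = (19/32)*2 + 15 = 19/16 + 15 = 259/16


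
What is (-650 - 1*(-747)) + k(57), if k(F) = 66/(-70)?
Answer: 3362/35 ≈ 96.057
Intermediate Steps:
k(F) = -33/35 (k(F) = 66*(-1/70) = -33/35)
(-650 - 1*(-747)) + k(57) = (-650 - 1*(-747)) - 33/35 = (-650 + 747) - 33/35 = 97 - 33/35 = 3362/35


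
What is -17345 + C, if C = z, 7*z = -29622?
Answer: -151037/7 ≈ -21577.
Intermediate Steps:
z = -29622/7 (z = (⅐)*(-29622) = -29622/7 ≈ -4231.7)
C = -29622/7 ≈ -4231.7
-17345 + C = -17345 - 29622/7 = -151037/7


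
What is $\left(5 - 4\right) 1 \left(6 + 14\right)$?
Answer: $20$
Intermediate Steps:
$\left(5 - 4\right) 1 \left(6 + 14\right) = 1 \cdot 1 \cdot 20 = 1 \cdot 20 = 20$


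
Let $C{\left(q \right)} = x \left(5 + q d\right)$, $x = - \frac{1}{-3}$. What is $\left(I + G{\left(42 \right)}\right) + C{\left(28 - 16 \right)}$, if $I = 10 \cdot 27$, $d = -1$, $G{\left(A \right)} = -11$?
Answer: $\frac{770}{3} \approx 256.67$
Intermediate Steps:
$x = \frac{1}{3}$ ($x = \left(-1\right) \left(- \frac{1}{3}\right) = \frac{1}{3} \approx 0.33333$)
$C{\left(q \right)} = \frac{5}{3} - \frac{q}{3}$ ($C{\left(q \right)} = \frac{5 + q \left(-1\right)}{3} = \frac{5 - q}{3} = \frac{5}{3} - \frac{q}{3}$)
$I = 270$
$\left(I + G{\left(42 \right)}\right) + C{\left(28 - 16 \right)} = \left(270 - 11\right) + \left(\frac{5}{3} - \frac{28 - 16}{3}\right) = 259 + \left(\frac{5}{3} - \frac{28 - 16}{3}\right) = 259 + \left(\frac{5}{3} - 4\right) = 259 - \frac{7}{3} = \frac{770}{3}$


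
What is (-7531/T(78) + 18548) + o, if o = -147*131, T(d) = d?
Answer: -62833/78 ≈ -805.55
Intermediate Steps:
o = -19257
(-7531/T(78) + 18548) + o = (-7531/78 + 18548) - 19257 = 1439213/78 - 19257 = -62833/78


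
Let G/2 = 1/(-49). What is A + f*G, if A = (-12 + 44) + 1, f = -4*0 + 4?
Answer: 1609/49 ≈ 32.837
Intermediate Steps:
f = 4 (f = 0 + 4 = 4)
G = -2/49 (G = 2/(-49) = 2*(-1/49) = -2/49 ≈ -0.040816)
A = 33 (A = 32 + 1 = 33)
A + f*G = 33 + 4*(-2/49) = 33 - 8/49 = 1609/49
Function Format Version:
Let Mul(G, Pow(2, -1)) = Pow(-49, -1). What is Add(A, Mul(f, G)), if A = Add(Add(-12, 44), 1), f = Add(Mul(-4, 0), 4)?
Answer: Rational(1609, 49) ≈ 32.837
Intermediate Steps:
f = 4 (f = Add(0, 4) = 4)
G = Rational(-2, 49) (G = Mul(2, Pow(-49, -1)) = Mul(2, Rational(-1, 49)) = Rational(-2, 49) ≈ -0.040816)
A = 33 (A = Add(32, 1) = 33)
Add(A, Mul(f, G)) = Add(33, Mul(4, Rational(-2, 49))) = Add(33, Rational(-8, 49)) = Rational(1609, 49)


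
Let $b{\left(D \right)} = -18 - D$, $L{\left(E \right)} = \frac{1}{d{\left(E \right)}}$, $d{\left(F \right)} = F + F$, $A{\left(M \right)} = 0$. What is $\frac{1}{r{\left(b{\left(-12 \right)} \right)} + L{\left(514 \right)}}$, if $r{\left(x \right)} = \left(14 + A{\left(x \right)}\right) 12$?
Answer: $\frac{1028}{172705} \approx 0.0059523$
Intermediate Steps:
$d{\left(F \right)} = 2 F$
$L{\left(E \right)} = \frac{1}{2 E}$
$r{\left(x \right)} = 168$ ($r{\left(x \right)} = \left(14 + 0\right) 12 = 14 \cdot 12 = 168$)
$\frac{1}{r{\left(b{\left(-12 \right)} \right)} + L{\left(514 \right)}} = \frac{1}{168 + \frac{1}{2 \cdot 514}} = \frac{1}{168 + \frac{1}{2} \cdot \frac{1}{514}} = \frac{1}{168 + \frac{1}{1028}} = \frac{1}{\frac{172705}{1028}} = \frac{1028}{172705}$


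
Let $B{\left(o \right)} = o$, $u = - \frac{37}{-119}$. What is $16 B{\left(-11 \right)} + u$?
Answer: $- \frac{20907}{119} \approx -175.69$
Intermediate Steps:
$u = \frac{37}{119}$ ($u = \left(-37\right) \left(- \frac{1}{119}\right) = \frac{37}{119} \approx 0.31092$)
$16 B{\left(-11 \right)} + u = 16 \left(-11\right) + \frac{37}{119} = -176 + \frac{37}{119} = - \frac{20907}{119}$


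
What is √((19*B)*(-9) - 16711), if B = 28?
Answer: I*√21499 ≈ 146.63*I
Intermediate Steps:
√((19*B)*(-9) - 16711) = √((19*28)*(-9) - 16711) = √(532*(-9) - 16711) = √(-4788 - 16711) = √(-21499) = I*√21499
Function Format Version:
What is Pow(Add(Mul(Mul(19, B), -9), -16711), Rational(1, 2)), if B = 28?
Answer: Mul(I, Pow(21499, Rational(1, 2))) ≈ Mul(146.63, I)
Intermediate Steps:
Pow(Add(Mul(Mul(19, B), -9), -16711), Rational(1, 2)) = Pow(Add(Mul(Mul(19, 28), -9), -16711), Rational(1, 2)) = Pow(Add(Mul(532, -9), -16711), Rational(1, 2)) = Pow(Add(-4788, -16711), Rational(1, 2)) = Pow(-21499, Rational(1, 2)) = Mul(I, Pow(21499, Rational(1, 2)))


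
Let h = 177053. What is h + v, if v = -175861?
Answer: 1192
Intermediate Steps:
h + v = 177053 - 175861 = 1192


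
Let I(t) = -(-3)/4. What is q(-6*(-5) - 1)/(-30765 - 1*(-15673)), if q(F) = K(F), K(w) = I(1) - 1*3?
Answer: 9/60368 ≈ 0.00014909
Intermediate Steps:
I(t) = ¾ (I(t) = -(-3)/4 = -1*(-¾) = ¾)
K(w) = -9/4 (K(w) = ¾ - 1*3 = ¾ - 3 = -9/4)
q(F) = -9/4
q(-6*(-5) - 1)/(-30765 - 1*(-15673)) = -9/(4*(-30765 - 1*(-15673))) = -9/(4*(-30765 + 15673)) = -9/4/(-15092) = -9/4*(-1/15092) = 9/60368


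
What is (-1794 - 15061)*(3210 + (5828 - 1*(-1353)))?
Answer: -175140305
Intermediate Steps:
(-1794 - 15061)*(3210 + (5828 - 1*(-1353))) = -16855*(3210 + (5828 + 1353)) = -16855*(3210 + 7181) = -16855*10391 = -175140305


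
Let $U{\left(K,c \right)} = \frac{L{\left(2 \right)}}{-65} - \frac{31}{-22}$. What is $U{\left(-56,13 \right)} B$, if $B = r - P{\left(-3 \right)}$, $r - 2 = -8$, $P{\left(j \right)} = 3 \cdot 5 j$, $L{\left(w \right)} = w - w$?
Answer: $\frac{1209}{22} \approx 54.955$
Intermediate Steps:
$L{\left(w \right)} = 0$
$P{\left(j \right)} = 15 j$
$r = -6$ ($r = 2 - 8 = -6$)
$U{\left(K,c \right)} = \frac{31}{22}$ ($U{\left(K,c \right)} = \frac{0}{-65} - \frac{31}{-22} = 0 \left(- \frac{1}{65}\right) - - \frac{31}{22} = 0 + \frac{31}{22} = \frac{31}{22}$)
$B = 39$ ($B = -6 - 15 \left(-3\right) = -6 - -45 = -6 + 45 = 39$)
$U{\left(-56,13 \right)} B = \frac{31}{22} \cdot 39 = \frac{1209}{22}$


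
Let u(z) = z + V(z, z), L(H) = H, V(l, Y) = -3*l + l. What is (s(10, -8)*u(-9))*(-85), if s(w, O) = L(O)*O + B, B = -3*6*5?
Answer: 19890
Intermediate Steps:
V(l, Y) = -2*l
B = -90 (B = -18*5 = -90)
u(z) = -z (u(z) = z - 2*z = -z)
s(w, O) = -90 + O² (s(w, O) = O*O - 90 = O² - 90 = -90 + O²)
(s(10, -8)*u(-9))*(-85) = ((-90 + (-8)²)*(-1*(-9)))*(-85) = ((-90 + 64)*9)*(-85) = -26*9*(-85) = -234*(-85) = 19890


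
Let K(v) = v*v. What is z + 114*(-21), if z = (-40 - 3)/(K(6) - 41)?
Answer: -11927/5 ≈ -2385.4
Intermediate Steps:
K(v) = v²
z = 43/5 (z = (-40 - 3)/(6² - 41) = -43/(36 - 41) = -43/(-5) = -43*(-⅕) = 43/5 ≈ 8.6000)
z + 114*(-21) = 43/5 + 114*(-21) = 43/5 - 2394 = -11927/5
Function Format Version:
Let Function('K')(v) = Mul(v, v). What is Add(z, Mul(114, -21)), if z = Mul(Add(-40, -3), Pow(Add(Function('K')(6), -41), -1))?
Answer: Rational(-11927, 5) ≈ -2385.4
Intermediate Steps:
Function('K')(v) = Pow(v, 2)
z = Rational(43, 5) (z = Mul(Add(-40, -3), Pow(Add(Pow(6, 2), -41), -1)) = Mul(-43, Pow(Add(36, -41), -1)) = Mul(-43, Pow(-5, -1)) = Mul(-43, Rational(-1, 5)) = Rational(43, 5) ≈ 8.6000)
Add(z, Mul(114, -21)) = Add(Rational(43, 5), Mul(114, -21)) = Add(Rational(43, 5), -2394) = Rational(-11927, 5)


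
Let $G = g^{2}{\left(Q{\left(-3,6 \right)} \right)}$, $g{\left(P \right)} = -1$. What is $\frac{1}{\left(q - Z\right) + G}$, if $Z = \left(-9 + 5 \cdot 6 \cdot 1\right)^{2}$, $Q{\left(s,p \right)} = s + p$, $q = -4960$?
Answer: $- \frac{1}{5400} \approx -0.00018519$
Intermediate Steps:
$Q{\left(s,p \right)} = p + s$
$G = 1$ ($G = \left(-1\right)^{2} = 1$)
$Z = 441$ ($Z = \left(-9 + 30 \cdot 1\right)^{2} = \left(-9 + 30\right)^{2} = 21^{2} = 441$)
$\frac{1}{\left(q - Z\right) + G} = \frac{1}{\left(-4960 - 441\right) + 1} = \frac{1}{-5401 + 1} = \frac{1}{-5400} = - \frac{1}{5400}$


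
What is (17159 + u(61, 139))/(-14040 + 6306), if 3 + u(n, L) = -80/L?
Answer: -397434/179171 ≈ -2.2182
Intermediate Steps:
u(n, L) = -3 - 80/L
(17159 + u(61, 139))/(-14040 + 6306) = (17159 + (-3 - 80/139))/(-14040 + 6306) = (17159 + (-3 - 80*1/139))/(-7734) = (17159 + (-3 - 80/139))*(-1/7734) = (17159 - 497/139)*(-1/7734) = (2384604/139)*(-1/7734) = -397434/179171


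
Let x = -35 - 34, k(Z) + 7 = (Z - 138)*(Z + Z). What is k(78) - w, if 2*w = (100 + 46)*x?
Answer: -4330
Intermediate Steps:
k(Z) = -7 + 2*Z*(-138 + Z) (k(Z) = -7 + (Z - 138)*(Z + Z) = -7 + (-138 + Z)*(2*Z) = -7 + 2*Z*(-138 + Z))
x = -69
w = -5037 (w = ((100 + 46)*(-69))/2 = (146*(-69))/2 = (1/2)*(-10074) = -5037)
k(78) - w = (-7 - 276*78 + 2*78**2) - 1*(-5037) = (-7 - 21528 + 2*6084) + 5037 = (-7 - 21528 + 12168) + 5037 = -9367 + 5037 = -4330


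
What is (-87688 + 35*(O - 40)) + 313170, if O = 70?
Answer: 226532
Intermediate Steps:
(-87688 + 35*(O - 40)) + 313170 = (-87688 + 35*(70 - 40)) + 313170 = (-87688 + 35*30) + 313170 = (-87688 + 1050) + 313170 = -86638 + 313170 = 226532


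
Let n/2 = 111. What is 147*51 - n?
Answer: 7275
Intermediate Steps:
n = 222 (n = 2*111 = 222)
147*51 - n = 147*51 - 1*222 = 7497 - 222 = 7275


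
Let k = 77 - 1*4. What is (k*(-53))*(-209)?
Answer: 808621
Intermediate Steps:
k = 73 (k = 77 - 4 = 73)
(k*(-53))*(-209) = (73*(-53))*(-209) = -3869*(-209) = 808621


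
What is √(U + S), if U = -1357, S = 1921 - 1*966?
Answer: I*√402 ≈ 20.05*I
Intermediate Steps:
S = 955 (S = 1921 - 966 = 955)
√(U + S) = √(-1357 + 955) = √(-402) = I*√402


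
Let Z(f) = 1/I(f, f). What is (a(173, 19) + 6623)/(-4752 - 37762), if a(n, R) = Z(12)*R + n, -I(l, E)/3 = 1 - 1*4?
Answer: -61183/382626 ≈ -0.15990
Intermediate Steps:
I(l, E) = 9 (I(l, E) = -3*(1 - 1*4) = -3*(1 - 4) = -3*(-3) = 9)
Z(f) = 1/9
a(n, R) = n + R/9 (a(n, R) = R/9 + n = n + R/9)
(a(173, 19) + 6623)/(-4752 - 37762) = ((173 + (1/9)*19) + 6623)/(-4752 - 37762) = ((173 + 19/9) + 6623)/(-42514) = (1576/9 + 6623)*(-1/42514) = (61183/9)*(-1/42514) = -61183/382626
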